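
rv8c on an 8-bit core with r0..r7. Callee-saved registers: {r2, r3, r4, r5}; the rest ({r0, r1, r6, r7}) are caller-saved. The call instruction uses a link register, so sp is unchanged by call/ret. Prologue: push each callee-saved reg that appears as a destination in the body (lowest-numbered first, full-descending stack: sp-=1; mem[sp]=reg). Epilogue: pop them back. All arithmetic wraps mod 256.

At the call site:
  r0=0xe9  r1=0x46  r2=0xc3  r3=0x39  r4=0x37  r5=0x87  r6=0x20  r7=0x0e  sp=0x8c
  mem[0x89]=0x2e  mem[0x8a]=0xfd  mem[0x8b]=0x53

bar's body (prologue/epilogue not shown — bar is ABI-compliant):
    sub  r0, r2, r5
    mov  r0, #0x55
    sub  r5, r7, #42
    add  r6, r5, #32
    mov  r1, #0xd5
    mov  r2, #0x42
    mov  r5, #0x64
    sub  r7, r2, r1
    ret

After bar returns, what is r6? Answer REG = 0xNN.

REG = 0x04

prologue: push r2 → mem[0x8b]=0xc3, sp=0x8b
prologue: push r5 → mem[0x8a]=0x87, sp=0x8a
body[0] sub  r0, r2, r5 → r0=0x3c
body[1] mov  r0, #0x55 → r0=0x55
body[2] sub  r5, r7, #42 → r5=0xe4
body[3] add  r6, r5, #32 → r6=0x04
body[4] mov  r1, #0xd5 → r1=0xd5
body[5] mov  r2, #0x42 → r2=0x42
body[6] mov  r5, #0x64 → r5=0x64
body[7] sub  r7, r2, r1 → r7=0x6d
epilogue: pop r5=0x87, sp=0x8b
epilogue: pop r2=0xc3, sp=0x8c
r6 is caller-saved → body value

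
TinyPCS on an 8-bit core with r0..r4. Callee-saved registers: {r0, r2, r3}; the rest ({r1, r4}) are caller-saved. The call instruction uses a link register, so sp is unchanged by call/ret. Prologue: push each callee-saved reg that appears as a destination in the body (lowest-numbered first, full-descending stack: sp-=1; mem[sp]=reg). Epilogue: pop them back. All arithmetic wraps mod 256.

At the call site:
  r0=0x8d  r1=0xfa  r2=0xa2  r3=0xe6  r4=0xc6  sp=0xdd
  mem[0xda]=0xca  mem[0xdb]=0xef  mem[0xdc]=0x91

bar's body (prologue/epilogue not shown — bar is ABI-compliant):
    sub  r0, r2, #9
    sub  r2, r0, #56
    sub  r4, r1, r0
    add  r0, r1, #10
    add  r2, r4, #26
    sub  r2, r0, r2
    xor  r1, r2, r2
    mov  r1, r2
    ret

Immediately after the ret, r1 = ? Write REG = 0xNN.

prologue: push r0 → mem[0xdc]=0x8d, sp=0xdc
prologue: push r2 → mem[0xdb]=0xa2, sp=0xdb
body[0] sub  r0, r2, #9 → r0=0x99
body[1] sub  r2, r0, #56 → r2=0x61
body[2] sub  r4, r1, r0 → r4=0x61
body[3] add  r0, r1, #10 → r0=0x04
body[4] add  r2, r4, #26 → r2=0x7b
body[5] sub  r2, r0, r2 → r2=0x89
body[6] xor  r1, r2, r2 → r1=0x00
body[7] mov  r1, r2 → r1=0x89
epilogue: pop r2=0xa2, sp=0xdc
epilogue: pop r0=0x8d, sp=0xdd
r1 is caller-saved → body value

REG = 0x89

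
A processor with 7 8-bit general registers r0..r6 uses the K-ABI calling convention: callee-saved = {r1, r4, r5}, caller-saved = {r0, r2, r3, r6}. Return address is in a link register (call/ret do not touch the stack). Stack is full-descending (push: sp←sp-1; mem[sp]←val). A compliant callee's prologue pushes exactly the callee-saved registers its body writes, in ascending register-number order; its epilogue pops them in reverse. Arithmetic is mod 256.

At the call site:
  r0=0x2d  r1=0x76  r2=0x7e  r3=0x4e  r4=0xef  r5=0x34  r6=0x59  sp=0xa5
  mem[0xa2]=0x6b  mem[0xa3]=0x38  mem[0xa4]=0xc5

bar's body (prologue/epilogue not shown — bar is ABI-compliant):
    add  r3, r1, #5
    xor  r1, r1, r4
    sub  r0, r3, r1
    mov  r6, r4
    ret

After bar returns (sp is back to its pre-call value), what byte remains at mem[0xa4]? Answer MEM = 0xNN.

MEM = 0x76

prologue: push r1 -> mem[0xa4]=0x76, sp=0xa4
body[0] add  r3, r1, #5 -> r3=0x7b
body[1] xor  r1, r1, r4 -> r1=0x99
body[2] sub  r0, r3, r1 -> r0=0xe2
body[3] mov  r6, r4 -> r6=0xef
epilogue: pop r1=0x76, sp=0xa5
prologue pushed ['r1'] at ['0xa4']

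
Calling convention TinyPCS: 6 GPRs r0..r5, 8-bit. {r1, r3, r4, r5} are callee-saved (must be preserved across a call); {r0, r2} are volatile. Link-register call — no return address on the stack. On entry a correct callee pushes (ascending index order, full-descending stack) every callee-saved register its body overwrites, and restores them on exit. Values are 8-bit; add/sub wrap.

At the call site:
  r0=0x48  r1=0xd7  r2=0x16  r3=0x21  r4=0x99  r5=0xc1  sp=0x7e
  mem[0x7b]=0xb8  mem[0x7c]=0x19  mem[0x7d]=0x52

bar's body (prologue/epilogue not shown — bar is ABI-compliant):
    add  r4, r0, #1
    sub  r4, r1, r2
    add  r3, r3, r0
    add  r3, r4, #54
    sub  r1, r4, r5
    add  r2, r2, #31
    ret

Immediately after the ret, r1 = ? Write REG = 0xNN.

prologue: push r1 -> mem[0x7d]=0xd7, sp=0x7d
prologue: push r3 -> mem[0x7c]=0x21, sp=0x7c
prologue: push r4 -> mem[0x7b]=0x99, sp=0x7b
body[0] add  r4, r0, #1 -> r4=0x49
body[1] sub  r4, r1, r2 -> r4=0xc1
body[2] add  r3, r3, r0 -> r3=0x69
body[3] add  r3, r4, #54 -> r3=0xf7
body[4] sub  r1, r4, r5 -> r1=0x00
body[5] add  r2, r2, #31 -> r2=0x35
epilogue: pop r4=0x99, sp=0x7c
epilogue: pop r3=0x21, sp=0x7d
epilogue: pop r1=0xd7, sp=0x7e
r1 is callee-saved -> restored

REG = 0xd7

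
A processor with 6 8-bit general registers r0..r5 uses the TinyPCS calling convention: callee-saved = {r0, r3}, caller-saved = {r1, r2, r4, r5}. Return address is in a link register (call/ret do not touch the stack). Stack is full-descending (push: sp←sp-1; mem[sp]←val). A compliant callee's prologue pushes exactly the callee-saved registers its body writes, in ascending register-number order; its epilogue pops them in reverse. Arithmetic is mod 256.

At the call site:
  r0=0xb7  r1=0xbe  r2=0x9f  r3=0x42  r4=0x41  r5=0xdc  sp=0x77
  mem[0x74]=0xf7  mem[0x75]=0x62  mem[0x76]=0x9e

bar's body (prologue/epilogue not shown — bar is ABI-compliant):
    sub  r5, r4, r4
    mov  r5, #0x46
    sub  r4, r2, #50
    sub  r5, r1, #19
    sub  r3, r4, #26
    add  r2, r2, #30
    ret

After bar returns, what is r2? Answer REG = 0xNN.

REG = 0xbd

prologue: push r3 → mem[0x76]=0x42, sp=0x76
body[0] sub  r5, r4, r4 → r5=0x00
body[1] mov  r5, #0x46 → r5=0x46
body[2] sub  r4, r2, #50 → r4=0x6d
body[3] sub  r5, r1, #19 → r5=0xab
body[4] sub  r3, r4, #26 → r3=0x53
body[5] add  r2, r2, #30 → r2=0xbd
epilogue: pop r3=0x42, sp=0x77
r2 is caller-saved → body value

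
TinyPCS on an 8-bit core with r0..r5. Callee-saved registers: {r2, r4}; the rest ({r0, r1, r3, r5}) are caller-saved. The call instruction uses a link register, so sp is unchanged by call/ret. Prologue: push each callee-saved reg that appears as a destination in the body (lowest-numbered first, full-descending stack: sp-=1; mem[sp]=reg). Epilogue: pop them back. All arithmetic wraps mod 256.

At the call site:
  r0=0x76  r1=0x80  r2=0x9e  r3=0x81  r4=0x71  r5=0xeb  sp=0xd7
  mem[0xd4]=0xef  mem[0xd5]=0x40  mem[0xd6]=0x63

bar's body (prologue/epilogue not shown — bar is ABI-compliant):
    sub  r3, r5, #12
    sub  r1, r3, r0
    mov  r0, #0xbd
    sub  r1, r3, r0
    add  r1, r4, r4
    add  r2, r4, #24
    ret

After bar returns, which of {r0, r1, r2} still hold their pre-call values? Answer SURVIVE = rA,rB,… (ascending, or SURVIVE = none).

SURVIVE = r2

prologue: push r2 → mem[0xd6]=0x9e, sp=0xd6
body[0] sub  r3, r5, #12 → r3=0xdf
body[1] sub  r1, r3, r0 → r1=0x69
body[2] mov  r0, #0xbd → r0=0xbd
body[3] sub  r1, r3, r0 → r1=0x22
body[4] add  r1, r4, r4 → r1=0xe2
body[5] add  r2, r4, #24 → r2=0x89
epilogue: pop r2=0x9e, sp=0xd7
r0: caller-saved, written=True
r1: caller-saved, written=True
r2: callee-saved, written=True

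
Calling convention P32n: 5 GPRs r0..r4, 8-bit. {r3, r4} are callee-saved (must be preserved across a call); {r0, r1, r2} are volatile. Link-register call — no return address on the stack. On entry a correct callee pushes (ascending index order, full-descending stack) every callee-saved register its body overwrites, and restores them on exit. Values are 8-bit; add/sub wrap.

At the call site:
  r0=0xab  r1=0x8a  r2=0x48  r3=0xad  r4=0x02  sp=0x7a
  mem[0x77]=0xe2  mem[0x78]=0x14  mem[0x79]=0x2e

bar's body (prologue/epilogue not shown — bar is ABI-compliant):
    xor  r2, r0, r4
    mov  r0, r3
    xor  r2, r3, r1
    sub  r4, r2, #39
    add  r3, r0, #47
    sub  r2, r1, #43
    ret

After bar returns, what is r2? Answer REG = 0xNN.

prologue: push r3 -> mem[0x79]=0xad, sp=0x79
prologue: push r4 -> mem[0x78]=0x02, sp=0x78
body[0] xor  r2, r0, r4 -> r2=0xa9
body[1] mov  r0, r3 -> r0=0xad
body[2] xor  r2, r3, r1 -> r2=0x27
body[3] sub  r4, r2, #39 -> r4=0x00
body[4] add  r3, r0, #47 -> r3=0xdc
body[5] sub  r2, r1, #43 -> r2=0x5f
epilogue: pop r4=0x02, sp=0x79
epilogue: pop r3=0xad, sp=0x7a
r2 is caller-saved -> body value

REG = 0x5f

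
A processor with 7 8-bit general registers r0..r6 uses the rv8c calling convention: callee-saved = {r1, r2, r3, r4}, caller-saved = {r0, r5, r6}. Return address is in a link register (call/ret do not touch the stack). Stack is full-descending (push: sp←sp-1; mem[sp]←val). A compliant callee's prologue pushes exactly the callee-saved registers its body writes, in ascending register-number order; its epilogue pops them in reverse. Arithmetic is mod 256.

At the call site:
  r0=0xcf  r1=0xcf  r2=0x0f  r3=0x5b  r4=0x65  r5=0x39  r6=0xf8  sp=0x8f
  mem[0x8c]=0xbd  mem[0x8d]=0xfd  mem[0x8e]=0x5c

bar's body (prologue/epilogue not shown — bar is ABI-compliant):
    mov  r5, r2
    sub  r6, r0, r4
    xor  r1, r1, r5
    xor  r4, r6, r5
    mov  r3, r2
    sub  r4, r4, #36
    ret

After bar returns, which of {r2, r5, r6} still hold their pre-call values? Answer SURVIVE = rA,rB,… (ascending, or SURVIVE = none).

prologue: push r1 -> mem[0x8e]=0xcf, sp=0x8e
prologue: push r3 -> mem[0x8d]=0x5b, sp=0x8d
prologue: push r4 -> mem[0x8c]=0x65, sp=0x8c
body[0] mov  r5, r2 -> r5=0x0f
body[1] sub  r6, r0, r4 -> r6=0x6a
body[2] xor  r1, r1, r5 -> r1=0xc0
body[3] xor  r4, r6, r5 -> r4=0x65
body[4] mov  r3, r2 -> r3=0x0f
body[5] sub  r4, r4, #36 -> r4=0x41
epilogue: pop r4=0x65, sp=0x8d
epilogue: pop r3=0x5b, sp=0x8e
epilogue: pop r1=0xcf, sp=0x8f
r2: callee-saved, written=False
r5: caller-saved, written=True
r6: caller-saved, written=True

SURVIVE = r2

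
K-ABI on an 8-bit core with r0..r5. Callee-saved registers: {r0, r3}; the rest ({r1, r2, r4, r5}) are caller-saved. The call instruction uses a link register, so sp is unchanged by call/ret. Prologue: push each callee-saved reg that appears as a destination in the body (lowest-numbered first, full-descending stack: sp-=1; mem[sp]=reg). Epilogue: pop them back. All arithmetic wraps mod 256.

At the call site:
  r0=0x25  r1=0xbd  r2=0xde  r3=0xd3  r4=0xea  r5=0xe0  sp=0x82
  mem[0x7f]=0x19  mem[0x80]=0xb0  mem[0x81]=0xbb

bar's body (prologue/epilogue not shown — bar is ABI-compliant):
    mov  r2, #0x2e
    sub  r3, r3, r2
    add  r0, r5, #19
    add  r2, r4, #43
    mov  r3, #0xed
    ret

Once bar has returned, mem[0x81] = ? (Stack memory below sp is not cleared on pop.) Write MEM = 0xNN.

prologue: push r0 → mem[0x81]=0x25, sp=0x81
prologue: push r3 → mem[0x80]=0xd3, sp=0x80
body[0] mov  r2, #0x2e → r2=0x2e
body[1] sub  r3, r3, r2 → r3=0xa5
body[2] add  r0, r5, #19 → r0=0xf3
body[3] add  r2, r4, #43 → r2=0x15
body[4] mov  r3, #0xed → r3=0xed
epilogue: pop r3=0xd3, sp=0x81
epilogue: pop r0=0x25, sp=0x82
prologue pushed ['r0', 'r3'] at ['0x81', '0x80']

MEM = 0x25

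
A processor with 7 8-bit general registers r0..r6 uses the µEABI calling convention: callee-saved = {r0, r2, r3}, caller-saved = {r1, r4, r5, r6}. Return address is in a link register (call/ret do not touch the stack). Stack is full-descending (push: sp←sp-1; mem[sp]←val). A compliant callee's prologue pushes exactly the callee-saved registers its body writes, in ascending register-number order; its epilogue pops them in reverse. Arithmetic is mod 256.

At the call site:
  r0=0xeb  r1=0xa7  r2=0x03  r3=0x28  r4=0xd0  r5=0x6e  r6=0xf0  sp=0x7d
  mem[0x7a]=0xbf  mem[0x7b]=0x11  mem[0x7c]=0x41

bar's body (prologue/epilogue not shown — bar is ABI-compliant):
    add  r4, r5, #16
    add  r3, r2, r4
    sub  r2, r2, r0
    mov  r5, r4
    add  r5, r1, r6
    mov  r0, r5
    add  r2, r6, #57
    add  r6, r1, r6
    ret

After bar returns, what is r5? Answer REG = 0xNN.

REG = 0x97

prologue: push r0 → mem[0x7c]=0xeb, sp=0x7c
prologue: push r2 → mem[0x7b]=0x03, sp=0x7b
prologue: push r3 → mem[0x7a]=0x28, sp=0x7a
body[0] add  r4, r5, #16 → r4=0x7e
body[1] add  r3, r2, r4 → r3=0x81
body[2] sub  r2, r2, r0 → r2=0x18
body[3] mov  r5, r4 → r5=0x7e
body[4] add  r5, r1, r6 → r5=0x97
body[5] mov  r0, r5 → r0=0x97
body[6] add  r2, r6, #57 → r2=0x29
body[7] add  r6, r1, r6 → r6=0x97
epilogue: pop r3=0x28, sp=0x7b
epilogue: pop r2=0x03, sp=0x7c
epilogue: pop r0=0xeb, sp=0x7d
r5 is caller-saved → body value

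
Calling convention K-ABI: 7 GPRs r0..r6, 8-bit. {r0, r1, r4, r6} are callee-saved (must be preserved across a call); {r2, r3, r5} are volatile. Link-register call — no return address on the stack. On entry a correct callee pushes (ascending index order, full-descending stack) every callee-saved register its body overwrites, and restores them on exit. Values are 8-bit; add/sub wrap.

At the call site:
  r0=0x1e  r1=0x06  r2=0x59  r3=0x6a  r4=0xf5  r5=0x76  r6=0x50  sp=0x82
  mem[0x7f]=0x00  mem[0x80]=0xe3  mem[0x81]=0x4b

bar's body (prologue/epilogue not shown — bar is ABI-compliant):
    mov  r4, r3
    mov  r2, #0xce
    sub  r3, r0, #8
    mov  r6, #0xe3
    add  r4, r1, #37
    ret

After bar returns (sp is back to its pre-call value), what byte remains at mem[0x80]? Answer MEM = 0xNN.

prologue: push r4 → mem[0x81]=0xf5, sp=0x81
prologue: push r6 → mem[0x80]=0x50, sp=0x80
body[0] mov  r4, r3 → r4=0x6a
body[1] mov  r2, #0xce → r2=0xce
body[2] sub  r3, r0, #8 → r3=0x16
body[3] mov  r6, #0xe3 → r6=0xe3
body[4] add  r4, r1, #37 → r4=0x2b
epilogue: pop r6=0x50, sp=0x81
epilogue: pop r4=0xf5, sp=0x82
prologue pushed ['r4', 'r6'] at ['0x81', '0x80']

MEM = 0x50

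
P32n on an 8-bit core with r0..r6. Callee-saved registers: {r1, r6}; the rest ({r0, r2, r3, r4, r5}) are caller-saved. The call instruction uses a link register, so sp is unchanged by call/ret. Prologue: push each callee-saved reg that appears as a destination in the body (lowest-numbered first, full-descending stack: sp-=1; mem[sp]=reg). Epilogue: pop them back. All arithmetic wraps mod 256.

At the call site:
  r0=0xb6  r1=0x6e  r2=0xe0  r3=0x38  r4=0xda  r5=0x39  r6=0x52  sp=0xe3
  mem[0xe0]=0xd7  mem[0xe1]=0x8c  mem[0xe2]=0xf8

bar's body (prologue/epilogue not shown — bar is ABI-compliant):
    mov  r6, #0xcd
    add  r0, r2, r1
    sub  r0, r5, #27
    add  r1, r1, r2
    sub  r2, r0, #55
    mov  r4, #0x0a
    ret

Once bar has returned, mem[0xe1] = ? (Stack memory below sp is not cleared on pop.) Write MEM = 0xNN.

prologue: push r1 → mem[0xe2]=0x6e, sp=0xe2
prologue: push r6 → mem[0xe1]=0x52, sp=0xe1
body[0] mov  r6, #0xcd → r6=0xcd
body[1] add  r0, r2, r1 → r0=0x4e
body[2] sub  r0, r5, #27 → r0=0x1e
body[3] add  r1, r1, r2 → r1=0x4e
body[4] sub  r2, r0, #55 → r2=0xe7
body[5] mov  r4, #0x0a → r4=0x0a
epilogue: pop r6=0x52, sp=0xe2
epilogue: pop r1=0x6e, sp=0xe3
prologue pushed ['r1', 'r6'] at ['0xe2', '0xe1']

MEM = 0x52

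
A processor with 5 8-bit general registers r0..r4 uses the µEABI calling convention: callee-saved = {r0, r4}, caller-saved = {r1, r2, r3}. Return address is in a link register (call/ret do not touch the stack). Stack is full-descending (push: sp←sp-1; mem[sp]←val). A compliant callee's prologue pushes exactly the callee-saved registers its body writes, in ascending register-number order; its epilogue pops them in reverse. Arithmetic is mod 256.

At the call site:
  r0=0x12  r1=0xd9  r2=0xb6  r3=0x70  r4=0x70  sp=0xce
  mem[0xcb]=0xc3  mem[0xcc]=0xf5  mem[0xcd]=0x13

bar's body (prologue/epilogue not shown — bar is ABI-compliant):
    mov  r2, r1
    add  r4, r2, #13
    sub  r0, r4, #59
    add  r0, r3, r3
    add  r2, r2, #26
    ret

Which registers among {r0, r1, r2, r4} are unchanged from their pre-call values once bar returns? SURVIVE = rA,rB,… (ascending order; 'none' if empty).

prologue: push r0 -> mem[0xcd]=0x12, sp=0xcd
prologue: push r4 -> mem[0xcc]=0x70, sp=0xcc
body[0] mov  r2, r1 -> r2=0xd9
body[1] add  r4, r2, #13 -> r4=0xe6
body[2] sub  r0, r4, #59 -> r0=0xab
body[3] add  r0, r3, r3 -> r0=0xe0
body[4] add  r2, r2, #26 -> r2=0xf3
epilogue: pop r4=0x70, sp=0xcd
epilogue: pop r0=0x12, sp=0xce
r0: callee-saved, written=True
r1: caller-saved, written=False
r2: caller-saved, written=True
r4: callee-saved, written=True

SURVIVE = r0,r1,r4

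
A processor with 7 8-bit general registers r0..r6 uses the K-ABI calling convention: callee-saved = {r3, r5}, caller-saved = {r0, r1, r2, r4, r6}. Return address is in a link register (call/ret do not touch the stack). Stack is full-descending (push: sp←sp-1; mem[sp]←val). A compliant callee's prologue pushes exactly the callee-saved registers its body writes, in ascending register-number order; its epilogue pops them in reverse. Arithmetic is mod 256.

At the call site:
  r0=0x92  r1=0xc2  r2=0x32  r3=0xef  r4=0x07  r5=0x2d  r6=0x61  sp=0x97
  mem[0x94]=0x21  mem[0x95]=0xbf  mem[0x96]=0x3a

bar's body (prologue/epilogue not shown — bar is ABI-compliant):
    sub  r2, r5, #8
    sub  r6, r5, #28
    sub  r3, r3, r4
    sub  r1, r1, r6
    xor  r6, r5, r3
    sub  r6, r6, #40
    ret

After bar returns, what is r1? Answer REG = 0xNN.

prologue: push r3 -> mem[0x96]=0xef, sp=0x96
body[0] sub  r2, r5, #8 -> r2=0x25
body[1] sub  r6, r5, #28 -> r6=0x11
body[2] sub  r3, r3, r4 -> r3=0xe8
body[3] sub  r1, r1, r6 -> r1=0xb1
body[4] xor  r6, r5, r3 -> r6=0xc5
body[5] sub  r6, r6, #40 -> r6=0x9d
epilogue: pop r3=0xef, sp=0x97
r1 is caller-saved -> body value

REG = 0xb1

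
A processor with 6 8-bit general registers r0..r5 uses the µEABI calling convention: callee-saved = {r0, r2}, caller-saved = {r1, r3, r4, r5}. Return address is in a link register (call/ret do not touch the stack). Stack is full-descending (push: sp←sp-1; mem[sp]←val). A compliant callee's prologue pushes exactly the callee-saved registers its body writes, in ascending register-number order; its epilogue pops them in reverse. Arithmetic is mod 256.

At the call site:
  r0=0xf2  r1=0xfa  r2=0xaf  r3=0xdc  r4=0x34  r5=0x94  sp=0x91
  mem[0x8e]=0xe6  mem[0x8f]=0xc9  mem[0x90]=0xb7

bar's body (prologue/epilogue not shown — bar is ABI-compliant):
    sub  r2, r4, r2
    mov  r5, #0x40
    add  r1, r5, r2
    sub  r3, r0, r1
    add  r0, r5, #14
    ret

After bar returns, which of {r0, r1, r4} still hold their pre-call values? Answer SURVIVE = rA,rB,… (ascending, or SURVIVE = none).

prologue: push r0 -> mem[0x90]=0xf2, sp=0x90
prologue: push r2 -> mem[0x8f]=0xaf, sp=0x8f
body[0] sub  r2, r4, r2 -> r2=0x85
body[1] mov  r5, #0x40 -> r5=0x40
body[2] add  r1, r5, r2 -> r1=0xc5
body[3] sub  r3, r0, r1 -> r3=0x2d
body[4] add  r0, r5, #14 -> r0=0x4e
epilogue: pop r2=0xaf, sp=0x90
epilogue: pop r0=0xf2, sp=0x91
r0: callee-saved, written=True
r1: caller-saved, written=True
r4: caller-saved, written=False

SURVIVE = r0,r4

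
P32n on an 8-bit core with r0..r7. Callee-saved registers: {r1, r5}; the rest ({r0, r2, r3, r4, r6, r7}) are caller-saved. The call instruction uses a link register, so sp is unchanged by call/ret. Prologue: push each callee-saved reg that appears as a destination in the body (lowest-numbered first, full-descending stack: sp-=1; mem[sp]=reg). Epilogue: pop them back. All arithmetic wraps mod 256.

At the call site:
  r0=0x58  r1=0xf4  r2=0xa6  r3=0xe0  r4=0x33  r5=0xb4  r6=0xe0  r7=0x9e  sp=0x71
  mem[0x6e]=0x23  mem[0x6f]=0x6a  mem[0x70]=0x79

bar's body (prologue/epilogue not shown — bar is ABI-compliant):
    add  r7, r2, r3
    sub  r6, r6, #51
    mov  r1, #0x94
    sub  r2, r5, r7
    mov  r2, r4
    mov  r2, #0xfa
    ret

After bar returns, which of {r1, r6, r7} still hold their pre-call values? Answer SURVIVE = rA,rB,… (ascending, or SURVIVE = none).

prologue: push r1 -> mem[0x70]=0xf4, sp=0x70
body[0] add  r7, r2, r3 -> r7=0x86
body[1] sub  r6, r6, #51 -> r6=0xad
body[2] mov  r1, #0x94 -> r1=0x94
body[3] sub  r2, r5, r7 -> r2=0x2e
body[4] mov  r2, r4 -> r2=0x33
body[5] mov  r2, #0xfa -> r2=0xfa
epilogue: pop r1=0xf4, sp=0x71
r1: callee-saved, written=True
r6: caller-saved, written=True
r7: caller-saved, written=True

SURVIVE = r1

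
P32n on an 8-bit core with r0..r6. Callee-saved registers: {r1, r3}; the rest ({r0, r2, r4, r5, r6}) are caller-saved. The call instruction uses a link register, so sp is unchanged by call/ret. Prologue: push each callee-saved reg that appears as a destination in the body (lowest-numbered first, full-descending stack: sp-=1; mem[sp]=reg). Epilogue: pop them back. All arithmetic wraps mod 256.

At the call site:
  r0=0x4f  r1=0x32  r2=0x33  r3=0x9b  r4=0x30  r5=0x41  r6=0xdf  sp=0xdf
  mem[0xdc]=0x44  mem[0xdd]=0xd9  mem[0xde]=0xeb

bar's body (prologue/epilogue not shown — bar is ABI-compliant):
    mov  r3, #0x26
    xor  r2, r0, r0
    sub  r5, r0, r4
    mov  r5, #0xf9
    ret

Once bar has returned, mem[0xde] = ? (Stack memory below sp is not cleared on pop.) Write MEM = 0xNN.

MEM = 0x9b

prologue: push r3 → mem[0xde]=0x9b, sp=0xde
body[0] mov  r3, #0x26 → r3=0x26
body[1] xor  r2, r0, r0 → r2=0x00
body[2] sub  r5, r0, r4 → r5=0x1f
body[3] mov  r5, #0xf9 → r5=0xf9
epilogue: pop r3=0x9b, sp=0xdf
prologue pushed ['r3'] at ['0xde']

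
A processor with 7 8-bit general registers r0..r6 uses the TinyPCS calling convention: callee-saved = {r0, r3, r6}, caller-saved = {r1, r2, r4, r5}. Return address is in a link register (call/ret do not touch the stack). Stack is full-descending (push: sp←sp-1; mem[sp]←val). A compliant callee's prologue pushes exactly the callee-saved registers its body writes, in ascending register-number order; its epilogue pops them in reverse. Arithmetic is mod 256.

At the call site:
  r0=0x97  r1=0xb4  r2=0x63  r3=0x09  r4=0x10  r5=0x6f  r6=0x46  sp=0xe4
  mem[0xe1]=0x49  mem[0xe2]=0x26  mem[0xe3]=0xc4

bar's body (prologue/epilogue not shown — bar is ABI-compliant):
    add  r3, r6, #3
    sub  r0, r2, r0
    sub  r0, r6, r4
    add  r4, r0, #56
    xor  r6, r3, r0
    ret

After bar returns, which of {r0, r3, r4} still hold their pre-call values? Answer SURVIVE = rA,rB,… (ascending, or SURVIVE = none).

SURVIVE = r0,r3

prologue: push r0 -> mem[0xe3]=0x97, sp=0xe3
prologue: push r3 -> mem[0xe2]=0x09, sp=0xe2
prologue: push r6 -> mem[0xe1]=0x46, sp=0xe1
body[0] add  r3, r6, #3 -> r3=0x49
body[1] sub  r0, r2, r0 -> r0=0xcc
body[2] sub  r0, r6, r4 -> r0=0x36
body[3] add  r4, r0, #56 -> r4=0x6e
body[4] xor  r6, r3, r0 -> r6=0x7f
epilogue: pop r6=0x46, sp=0xe2
epilogue: pop r3=0x09, sp=0xe3
epilogue: pop r0=0x97, sp=0xe4
r0: callee-saved, written=True
r3: callee-saved, written=True
r4: caller-saved, written=True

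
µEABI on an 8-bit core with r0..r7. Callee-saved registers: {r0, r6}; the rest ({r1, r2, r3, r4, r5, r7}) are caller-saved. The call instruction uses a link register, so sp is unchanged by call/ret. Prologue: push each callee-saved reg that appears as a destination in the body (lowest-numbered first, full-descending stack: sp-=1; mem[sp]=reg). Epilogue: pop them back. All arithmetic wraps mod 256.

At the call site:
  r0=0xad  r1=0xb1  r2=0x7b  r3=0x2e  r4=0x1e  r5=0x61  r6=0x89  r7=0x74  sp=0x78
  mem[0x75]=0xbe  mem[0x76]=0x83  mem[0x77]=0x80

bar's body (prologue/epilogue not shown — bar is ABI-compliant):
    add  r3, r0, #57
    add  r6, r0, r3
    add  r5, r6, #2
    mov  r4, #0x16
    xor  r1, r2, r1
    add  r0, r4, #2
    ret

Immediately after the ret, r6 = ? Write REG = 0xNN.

REG = 0x89

prologue: push r0 → mem[0x77]=0xad, sp=0x77
prologue: push r6 → mem[0x76]=0x89, sp=0x76
body[0] add  r3, r0, #57 → r3=0xe6
body[1] add  r6, r0, r3 → r6=0x93
body[2] add  r5, r6, #2 → r5=0x95
body[3] mov  r4, #0x16 → r4=0x16
body[4] xor  r1, r2, r1 → r1=0xca
body[5] add  r0, r4, #2 → r0=0x18
epilogue: pop r6=0x89, sp=0x77
epilogue: pop r0=0xad, sp=0x78
r6 is callee-saved → restored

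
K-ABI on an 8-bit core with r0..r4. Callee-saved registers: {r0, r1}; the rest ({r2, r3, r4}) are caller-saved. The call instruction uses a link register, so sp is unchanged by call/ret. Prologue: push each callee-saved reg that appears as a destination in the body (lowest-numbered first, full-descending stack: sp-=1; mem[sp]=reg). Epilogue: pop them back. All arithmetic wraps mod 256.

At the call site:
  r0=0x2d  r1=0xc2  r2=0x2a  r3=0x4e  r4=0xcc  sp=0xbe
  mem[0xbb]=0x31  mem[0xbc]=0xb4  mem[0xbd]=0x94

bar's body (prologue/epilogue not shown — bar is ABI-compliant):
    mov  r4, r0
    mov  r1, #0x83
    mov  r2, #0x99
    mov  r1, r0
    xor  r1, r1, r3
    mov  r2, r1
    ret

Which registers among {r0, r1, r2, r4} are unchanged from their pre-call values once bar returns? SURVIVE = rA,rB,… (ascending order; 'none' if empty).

SURVIVE = r0,r1

prologue: push r1 -> mem[0xbd]=0xc2, sp=0xbd
body[0] mov  r4, r0 -> r4=0x2d
body[1] mov  r1, #0x83 -> r1=0x83
body[2] mov  r2, #0x99 -> r2=0x99
body[3] mov  r1, r0 -> r1=0x2d
body[4] xor  r1, r1, r3 -> r1=0x63
body[5] mov  r2, r1 -> r2=0x63
epilogue: pop r1=0xc2, sp=0xbe
r0: callee-saved, written=False
r1: callee-saved, written=True
r2: caller-saved, written=True
r4: caller-saved, written=True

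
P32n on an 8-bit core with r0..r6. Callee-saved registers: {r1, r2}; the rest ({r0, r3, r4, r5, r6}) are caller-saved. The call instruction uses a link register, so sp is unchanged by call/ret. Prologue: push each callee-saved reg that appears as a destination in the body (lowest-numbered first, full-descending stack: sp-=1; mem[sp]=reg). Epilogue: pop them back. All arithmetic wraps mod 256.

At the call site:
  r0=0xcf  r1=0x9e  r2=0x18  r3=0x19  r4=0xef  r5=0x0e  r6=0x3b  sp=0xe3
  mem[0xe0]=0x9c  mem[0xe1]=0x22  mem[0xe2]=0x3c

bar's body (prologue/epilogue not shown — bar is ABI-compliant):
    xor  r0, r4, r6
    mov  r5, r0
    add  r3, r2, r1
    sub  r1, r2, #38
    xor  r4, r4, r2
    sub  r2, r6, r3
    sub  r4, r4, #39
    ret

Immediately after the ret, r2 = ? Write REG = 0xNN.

REG = 0x18

prologue: push r1 -> mem[0xe2]=0x9e, sp=0xe2
prologue: push r2 -> mem[0xe1]=0x18, sp=0xe1
body[0] xor  r0, r4, r6 -> r0=0xd4
body[1] mov  r5, r0 -> r5=0xd4
body[2] add  r3, r2, r1 -> r3=0xb6
body[3] sub  r1, r2, #38 -> r1=0xf2
body[4] xor  r4, r4, r2 -> r4=0xf7
body[5] sub  r2, r6, r3 -> r2=0x85
body[6] sub  r4, r4, #39 -> r4=0xd0
epilogue: pop r2=0x18, sp=0xe2
epilogue: pop r1=0x9e, sp=0xe3
r2 is callee-saved -> restored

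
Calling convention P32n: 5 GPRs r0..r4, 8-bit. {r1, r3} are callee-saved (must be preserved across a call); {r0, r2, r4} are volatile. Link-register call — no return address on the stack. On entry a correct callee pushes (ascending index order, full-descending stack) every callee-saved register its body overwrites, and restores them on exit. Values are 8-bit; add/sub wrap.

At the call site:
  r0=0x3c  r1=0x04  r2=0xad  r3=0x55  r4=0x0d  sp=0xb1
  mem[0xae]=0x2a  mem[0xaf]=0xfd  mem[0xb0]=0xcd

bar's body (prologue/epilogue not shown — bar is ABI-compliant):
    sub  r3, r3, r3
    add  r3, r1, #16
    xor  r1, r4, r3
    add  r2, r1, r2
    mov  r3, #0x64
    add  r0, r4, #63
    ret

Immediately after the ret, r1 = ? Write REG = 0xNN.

prologue: push r1 → mem[0xb0]=0x04, sp=0xb0
prologue: push r3 → mem[0xaf]=0x55, sp=0xaf
body[0] sub  r3, r3, r3 → r3=0x00
body[1] add  r3, r1, #16 → r3=0x14
body[2] xor  r1, r4, r3 → r1=0x19
body[3] add  r2, r1, r2 → r2=0xc6
body[4] mov  r3, #0x64 → r3=0x64
body[5] add  r0, r4, #63 → r0=0x4c
epilogue: pop r3=0x55, sp=0xb0
epilogue: pop r1=0x04, sp=0xb1
r1 is callee-saved → restored

REG = 0x04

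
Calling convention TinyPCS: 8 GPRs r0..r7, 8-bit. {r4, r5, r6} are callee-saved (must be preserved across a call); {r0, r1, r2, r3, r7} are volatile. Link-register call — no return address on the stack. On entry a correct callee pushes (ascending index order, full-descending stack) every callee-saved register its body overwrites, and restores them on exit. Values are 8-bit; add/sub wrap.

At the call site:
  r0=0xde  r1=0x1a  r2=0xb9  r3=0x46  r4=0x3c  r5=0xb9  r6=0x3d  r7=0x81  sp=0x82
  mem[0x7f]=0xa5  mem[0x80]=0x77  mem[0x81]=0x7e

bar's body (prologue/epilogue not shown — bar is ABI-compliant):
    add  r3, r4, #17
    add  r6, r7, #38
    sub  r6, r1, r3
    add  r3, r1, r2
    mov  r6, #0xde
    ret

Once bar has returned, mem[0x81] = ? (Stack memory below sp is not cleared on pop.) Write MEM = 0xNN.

prologue: push r6 → mem[0x81]=0x3d, sp=0x81
body[0] add  r3, r4, #17 → r3=0x4d
body[1] add  r6, r7, #38 → r6=0xa7
body[2] sub  r6, r1, r3 → r6=0xcd
body[3] add  r3, r1, r2 → r3=0xd3
body[4] mov  r6, #0xde → r6=0xde
epilogue: pop r6=0x3d, sp=0x82
prologue pushed ['r6'] at ['0x81']

MEM = 0x3d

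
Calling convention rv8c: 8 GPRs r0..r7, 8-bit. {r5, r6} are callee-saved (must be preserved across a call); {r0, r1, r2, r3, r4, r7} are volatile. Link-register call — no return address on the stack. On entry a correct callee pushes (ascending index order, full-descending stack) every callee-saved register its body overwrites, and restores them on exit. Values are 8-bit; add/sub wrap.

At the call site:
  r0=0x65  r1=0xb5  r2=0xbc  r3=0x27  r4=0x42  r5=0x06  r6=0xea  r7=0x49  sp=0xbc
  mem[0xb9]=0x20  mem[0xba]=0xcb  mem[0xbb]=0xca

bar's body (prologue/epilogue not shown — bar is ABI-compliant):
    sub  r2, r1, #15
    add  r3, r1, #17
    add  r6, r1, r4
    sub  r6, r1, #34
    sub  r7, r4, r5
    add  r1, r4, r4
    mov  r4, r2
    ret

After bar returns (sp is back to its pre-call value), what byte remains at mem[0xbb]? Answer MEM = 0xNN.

prologue: push r6 → mem[0xbb]=0xea, sp=0xbb
body[0] sub  r2, r1, #15 → r2=0xa6
body[1] add  r3, r1, #17 → r3=0xc6
body[2] add  r6, r1, r4 → r6=0xf7
body[3] sub  r6, r1, #34 → r6=0x93
body[4] sub  r7, r4, r5 → r7=0x3c
body[5] add  r1, r4, r4 → r1=0x84
body[6] mov  r4, r2 → r4=0xa6
epilogue: pop r6=0xea, sp=0xbc
prologue pushed ['r6'] at ['0xbb']

MEM = 0xea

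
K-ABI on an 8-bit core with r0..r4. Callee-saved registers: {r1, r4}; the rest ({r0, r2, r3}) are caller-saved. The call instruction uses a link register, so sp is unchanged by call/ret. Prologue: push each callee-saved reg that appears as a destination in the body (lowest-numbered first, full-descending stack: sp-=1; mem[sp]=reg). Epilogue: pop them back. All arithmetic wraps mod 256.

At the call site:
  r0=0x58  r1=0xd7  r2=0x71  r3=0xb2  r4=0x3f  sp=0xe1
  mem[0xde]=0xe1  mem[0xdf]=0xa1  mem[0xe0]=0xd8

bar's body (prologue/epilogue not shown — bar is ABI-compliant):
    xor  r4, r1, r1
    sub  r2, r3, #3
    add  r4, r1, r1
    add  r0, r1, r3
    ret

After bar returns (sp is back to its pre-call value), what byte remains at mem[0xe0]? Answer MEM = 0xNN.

MEM = 0x3f

prologue: push r4 → mem[0xe0]=0x3f, sp=0xe0
body[0] xor  r4, r1, r1 → r4=0x00
body[1] sub  r2, r3, #3 → r2=0xaf
body[2] add  r4, r1, r1 → r4=0xae
body[3] add  r0, r1, r3 → r0=0x89
epilogue: pop r4=0x3f, sp=0xe1
prologue pushed ['r4'] at ['0xe0']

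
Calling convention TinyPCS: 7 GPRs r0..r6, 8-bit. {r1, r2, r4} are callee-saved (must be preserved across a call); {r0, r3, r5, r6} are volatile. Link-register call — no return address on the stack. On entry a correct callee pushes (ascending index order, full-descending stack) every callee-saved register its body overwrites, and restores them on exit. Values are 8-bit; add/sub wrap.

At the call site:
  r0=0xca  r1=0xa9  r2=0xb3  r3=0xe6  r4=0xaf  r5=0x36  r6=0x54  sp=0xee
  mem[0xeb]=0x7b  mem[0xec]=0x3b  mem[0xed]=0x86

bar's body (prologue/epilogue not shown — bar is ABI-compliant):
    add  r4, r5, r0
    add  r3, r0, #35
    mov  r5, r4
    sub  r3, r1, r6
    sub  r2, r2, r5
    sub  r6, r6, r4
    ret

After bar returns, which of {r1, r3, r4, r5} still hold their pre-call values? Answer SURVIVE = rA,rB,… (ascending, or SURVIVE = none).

SURVIVE = r1,r4

prologue: push r2 -> mem[0xed]=0xb3, sp=0xed
prologue: push r4 -> mem[0xec]=0xaf, sp=0xec
body[0] add  r4, r5, r0 -> r4=0x00
body[1] add  r3, r0, #35 -> r3=0xed
body[2] mov  r5, r4 -> r5=0x00
body[3] sub  r3, r1, r6 -> r3=0x55
body[4] sub  r2, r2, r5 -> r2=0xb3
body[5] sub  r6, r6, r4 -> r6=0x54
epilogue: pop r4=0xaf, sp=0xed
epilogue: pop r2=0xb3, sp=0xee
r1: callee-saved, written=False
r3: caller-saved, written=True
r4: callee-saved, written=True
r5: caller-saved, written=True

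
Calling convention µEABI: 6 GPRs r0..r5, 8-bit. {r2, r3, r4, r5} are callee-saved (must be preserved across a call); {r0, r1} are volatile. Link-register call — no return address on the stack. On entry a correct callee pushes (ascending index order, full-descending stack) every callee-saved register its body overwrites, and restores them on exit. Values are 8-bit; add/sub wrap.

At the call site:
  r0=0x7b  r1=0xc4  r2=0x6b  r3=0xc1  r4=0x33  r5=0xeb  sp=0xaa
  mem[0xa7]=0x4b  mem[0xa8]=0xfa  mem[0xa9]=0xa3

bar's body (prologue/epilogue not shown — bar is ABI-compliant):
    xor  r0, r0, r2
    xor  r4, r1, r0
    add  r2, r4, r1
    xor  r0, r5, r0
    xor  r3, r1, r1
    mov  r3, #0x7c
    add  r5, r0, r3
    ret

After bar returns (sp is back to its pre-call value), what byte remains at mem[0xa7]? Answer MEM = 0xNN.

MEM = 0x33

prologue: push r2 → mem[0xa9]=0x6b, sp=0xa9
prologue: push r3 → mem[0xa8]=0xc1, sp=0xa8
prologue: push r4 → mem[0xa7]=0x33, sp=0xa7
prologue: push r5 → mem[0xa6]=0xeb, sp=0xa6
body[0] xor  r0, r0, r2 → r0=0x10
body[1] xor  r4, r1, r0 → r4=0xd4
body[2] add  r2, r4, r1 → r2=0x98
body[3] xor  r0, r5, r0 → r0=0xfb
body[4] xor  r3, r1, r1 → r3=0x00
body[5] mov  r3, #0x7c → r3=0x7c
body[6] add  r5, r0, r3 → r5=0x77
epilogue: pop r5=0xeb, sp=0xa7
epilogue: pop r4=0x33, sp=0xa8
epilogue: pop r3=0xc1, sp=0xa9
epilogue: pop r2=0x6b, sp=0xaa
prologue pushed ['r2', 'r3', 'r4', 'r5'] at ['0xa9', '0xa8', '0xa7', '0xa6']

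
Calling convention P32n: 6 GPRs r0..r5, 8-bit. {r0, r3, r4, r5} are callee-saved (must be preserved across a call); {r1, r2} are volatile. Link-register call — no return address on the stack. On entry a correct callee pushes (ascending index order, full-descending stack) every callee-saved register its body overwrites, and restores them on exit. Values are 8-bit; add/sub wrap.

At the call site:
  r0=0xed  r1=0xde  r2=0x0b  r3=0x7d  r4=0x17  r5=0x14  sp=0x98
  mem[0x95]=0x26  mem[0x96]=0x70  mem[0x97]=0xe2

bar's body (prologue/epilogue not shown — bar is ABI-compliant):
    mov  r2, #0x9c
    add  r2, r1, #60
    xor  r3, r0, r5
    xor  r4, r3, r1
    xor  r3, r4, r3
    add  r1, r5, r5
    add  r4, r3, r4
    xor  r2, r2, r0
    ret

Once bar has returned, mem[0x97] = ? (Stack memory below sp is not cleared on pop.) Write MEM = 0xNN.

prologue: push r3 → mem[0x97]=0x7d, sp=0x97
prologue: push r4 → mem[0x96]=0x17, sp=0x96
body[0] mov  r2, #0x9c → r2=0x9c
body[1] add  r2, r1, #60 → r2=0x1a
body[2] xor  r3, r0, r5 → r3=0xf9
body[3] xor  r4, r3, r1 → r4=0x27
body[4] xor  r3, r4, r3 → r3=0xde
body[5] add  r1, r5, r5 → r1=0x28
body[6] add  r4, r3, r4 → r4=0x05
body[7] xor  r2, r2, r0 → r2=0xf7
epilogue: pop r4=0x17, sp=0x97
epilogue: pop r3=0x7d, sp=0x98
prologue pushed ['r3', 'r4'] at ['0x97', '0x96']

MEM = 0x7d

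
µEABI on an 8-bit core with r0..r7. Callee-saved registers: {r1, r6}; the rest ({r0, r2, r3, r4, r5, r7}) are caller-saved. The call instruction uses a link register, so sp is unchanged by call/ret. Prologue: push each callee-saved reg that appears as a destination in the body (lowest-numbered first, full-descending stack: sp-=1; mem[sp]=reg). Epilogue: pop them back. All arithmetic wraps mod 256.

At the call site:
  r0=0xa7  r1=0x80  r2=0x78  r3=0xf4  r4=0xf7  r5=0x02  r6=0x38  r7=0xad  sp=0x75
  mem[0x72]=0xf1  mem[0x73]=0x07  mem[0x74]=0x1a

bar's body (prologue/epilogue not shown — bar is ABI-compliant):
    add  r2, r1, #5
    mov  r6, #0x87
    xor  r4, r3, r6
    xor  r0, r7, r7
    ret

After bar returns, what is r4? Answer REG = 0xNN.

REG = 0x73

prologue: push r6 -> mem[0x74]=0x38, sp=0x74
body[0] add  r2, r1, #5 -> r2=0x85
body[1] mov  r6, #0x87 -> r6=0x87
body[2] xor  r4, r3, r6 -> r4=0x73
body[3] xor  r0, r7, r7 -> r0=0x00
epilogue: pop r6=0x38, sp=0x75
r4 is caller-saved -> body value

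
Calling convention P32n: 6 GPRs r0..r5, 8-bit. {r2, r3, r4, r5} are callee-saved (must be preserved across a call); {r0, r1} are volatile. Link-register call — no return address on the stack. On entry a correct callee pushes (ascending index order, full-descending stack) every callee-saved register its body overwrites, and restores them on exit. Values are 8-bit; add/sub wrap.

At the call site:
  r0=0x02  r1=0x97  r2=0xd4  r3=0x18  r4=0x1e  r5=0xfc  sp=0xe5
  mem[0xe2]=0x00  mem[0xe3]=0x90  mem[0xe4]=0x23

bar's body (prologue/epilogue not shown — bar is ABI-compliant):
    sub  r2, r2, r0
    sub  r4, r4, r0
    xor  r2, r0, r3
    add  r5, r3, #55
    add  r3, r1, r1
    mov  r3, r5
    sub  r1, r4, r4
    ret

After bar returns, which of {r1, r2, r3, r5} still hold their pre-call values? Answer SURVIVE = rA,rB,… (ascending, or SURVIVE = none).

prologue: push r2 → mem[0xe4]=0xd4, sp=0xe4
prologue: push r3 → mem[0xe3]=0x18, sp=0xe3
prologue: push r4 → mem[0xe2]=0x1e, sp=0xe2
prologue: push r5 → mem[0xe1]=0xfc, sp=0xe1
body[0] sub  r2, r2, r0 → r2=0xd2
body[1] sub  r4, r4, r0 → r4=0x1c
body[2] xor  r2, r0, r3 → r2=0x1a
body[3] add  r5, r3, #55 → r5=0x4f
body[4] add  r3, r1, r1 → r3=0x2e
body[5] mov  r3, r5 → r3=0x4f
body[6] sub  r1, r4, r4 → r1=0x00
epilogue: pop r5=0xfc, sp=0xe2
epilogue: pop r4=0x1e, sp=0xe3
epilogue: pop r3=0x18, sp=0xe4
epilogue: pop r2=0xd4, sp=0xe5
r1: caller-saved, written=True
r2: callee-saved, written=True
r3: callee-saved, written=True
r5: callee-saved, written=True

SURVIVE = r2,r3,r5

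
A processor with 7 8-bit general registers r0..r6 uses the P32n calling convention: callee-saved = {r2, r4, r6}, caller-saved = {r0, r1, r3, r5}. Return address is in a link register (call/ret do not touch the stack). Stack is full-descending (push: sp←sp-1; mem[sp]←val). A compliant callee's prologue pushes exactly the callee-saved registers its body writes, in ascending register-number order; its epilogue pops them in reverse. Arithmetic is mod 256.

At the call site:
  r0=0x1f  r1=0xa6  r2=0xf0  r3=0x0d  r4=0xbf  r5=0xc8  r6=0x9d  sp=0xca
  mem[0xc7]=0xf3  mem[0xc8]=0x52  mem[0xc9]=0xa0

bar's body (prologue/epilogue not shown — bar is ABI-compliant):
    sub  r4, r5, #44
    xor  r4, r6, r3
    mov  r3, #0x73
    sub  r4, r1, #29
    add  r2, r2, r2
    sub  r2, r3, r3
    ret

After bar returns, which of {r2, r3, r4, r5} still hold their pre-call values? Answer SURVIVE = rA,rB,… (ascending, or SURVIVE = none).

SURVIVE = r2,r4,r5

prologue: push r2 -> mem[0xc9]=0xf0, sp=0xc9
prologue: push r4 -> mem[0xc8]=0xbf, sp=0xc8
body[0] sub  r4, r5, #44 -> r4=0x9c
body[1] xor  r4, r6, r3 -> r4=0x90
body[2] mov  r3, #0x73 -> r3=0x73
body[3] sub  r4, r1, #29 -> r4=0x89
body[4] add  r2, r2, r2 -> r2=0xe0
body[5] sub  r2, r3, r3 -> r2=0x00
epilogue: pop r4=0xbf, sp=0xc9
epilogue: pop r2=0xf0, sp=0xca
r2: callee-saved, written=True
r3: caller-saved, written=True
r4: callee-saved, written=True
r5: caller-saved, written=False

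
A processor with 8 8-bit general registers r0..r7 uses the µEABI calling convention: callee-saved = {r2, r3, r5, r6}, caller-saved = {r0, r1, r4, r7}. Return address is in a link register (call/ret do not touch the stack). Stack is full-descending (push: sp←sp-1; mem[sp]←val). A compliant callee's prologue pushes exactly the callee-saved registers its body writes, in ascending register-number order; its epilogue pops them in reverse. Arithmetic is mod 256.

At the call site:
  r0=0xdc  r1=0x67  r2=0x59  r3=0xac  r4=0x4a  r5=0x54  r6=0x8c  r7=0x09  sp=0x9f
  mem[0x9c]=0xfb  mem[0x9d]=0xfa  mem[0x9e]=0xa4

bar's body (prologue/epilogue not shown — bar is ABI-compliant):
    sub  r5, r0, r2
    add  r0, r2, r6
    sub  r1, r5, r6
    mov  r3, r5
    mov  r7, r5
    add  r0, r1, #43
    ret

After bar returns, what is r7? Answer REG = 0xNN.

prologue: push r3 → mem[0x9e]=0xac, sp=0x9e
prologue: push r5 → mem[0x9d]=0x54, sp=0x9d
body[0] sub  r5, r0, r2 → r5=0x83
body[1] add  r0, r2, r6 → r0=0xe5
body[2] sub  r1, r5, r6 → r1=0xf7
body[3] mov  r3, r5 → r3=0x83
body[4] mov  r7, r5 → r7=0x83
body[5] add  r0, r1, #43 → r0=0x22
epilogue: pop r5=0x54, sp=0x9e
epilogue: pop r3=0xac, sp=0x9f
r7 is caller-saved → body value

REG = 0x83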